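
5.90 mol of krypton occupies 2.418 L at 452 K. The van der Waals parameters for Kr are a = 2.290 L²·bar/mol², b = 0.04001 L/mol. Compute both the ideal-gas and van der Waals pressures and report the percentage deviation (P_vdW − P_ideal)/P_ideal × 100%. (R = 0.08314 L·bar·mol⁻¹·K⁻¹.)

-4.05 %

Ideal: P_ideal = nRT/V = (5.90)(0.08314)(452)/2.418 = 91.6947 bar
vdW: P = nRT/(V − nb) − a n²/V² = 221.718/2.18194 − 79.7149/5.84672 = 101.615 − 13.6341 = 87.981 bar
% deviation = (87.981 − 91.6947)/91.6947 × 100% = -4.05%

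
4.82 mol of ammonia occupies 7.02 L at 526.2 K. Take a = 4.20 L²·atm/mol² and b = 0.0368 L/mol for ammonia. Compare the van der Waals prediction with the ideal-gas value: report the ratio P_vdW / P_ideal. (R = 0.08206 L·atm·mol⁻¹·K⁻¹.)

P_vdW / P_ideal ≈ 0.9591

Ideal: P_ideal = nRT/V = (4.82)(0.08206)(526.2)/7.02 = 29.6478 atm
vdW: P = nRT/(V − nb) − a n²/V² = 208.127/6.84262 − 97.5761/49.2804 = 30.4163 − 1.98002 = 28.4363 atm
Ratio = 28.4363/29.6478 = 0.9591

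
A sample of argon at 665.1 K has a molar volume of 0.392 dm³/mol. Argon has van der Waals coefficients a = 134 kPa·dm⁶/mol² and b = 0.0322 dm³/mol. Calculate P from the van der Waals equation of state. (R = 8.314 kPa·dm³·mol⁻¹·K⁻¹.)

P ≈ 14497 kPa

P = RT/(V_m − b) − a/V_m²
RT/(V_m − b) = (8.314)(665.1)/(0.392 − 0.0322) = 5529.6/0.35980 = 15369 kPa
a/V_m² = 134/(0.392)² = 872.03 kPa
P = 15369 − 872.03 = 14497 kPa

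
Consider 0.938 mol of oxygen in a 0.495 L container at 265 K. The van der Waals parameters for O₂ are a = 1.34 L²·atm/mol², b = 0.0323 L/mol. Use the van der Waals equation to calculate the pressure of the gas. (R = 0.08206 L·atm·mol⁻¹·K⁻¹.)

P = nRT/(V − nb) − a n²/V²
nRT/(V − nb) = (0.938)(0.08206)(265)/(0.495 − 0.938×0.0323) = 20.398/0.46470 = 43.895 atm
a n²/V² = (1.34)(0.938)²/(0.495)² = 4.8117 atm
P = 43.895 − 4.8117 = 39.08 atm

P ≈ 39.08 atm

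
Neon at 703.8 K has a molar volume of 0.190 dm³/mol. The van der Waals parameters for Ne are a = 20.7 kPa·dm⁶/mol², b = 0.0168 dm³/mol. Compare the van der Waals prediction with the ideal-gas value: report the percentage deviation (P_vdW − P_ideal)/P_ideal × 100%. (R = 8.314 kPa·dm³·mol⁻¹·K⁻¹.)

7.84 %

Ideal: P_ideal = RT/V_m = (8.314)(703.8)/0.190 = 30796.8 kPa
vdW: P = RT/(V_m − b) − a/V_m² = 5851.39/0.173200 − 20.7/0.0361000 = 33784.0 − 573.407 = 33210.6 kPa
% deviation = (33210.6 − 30796.8)/30796.8 × 100% = 7.84%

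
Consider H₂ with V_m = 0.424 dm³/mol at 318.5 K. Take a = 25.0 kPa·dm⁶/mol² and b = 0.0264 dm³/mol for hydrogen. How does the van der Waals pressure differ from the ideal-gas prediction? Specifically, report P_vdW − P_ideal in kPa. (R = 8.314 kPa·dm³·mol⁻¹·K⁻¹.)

ΔP ≈ 275.6 kPa

Ideal: P_ideal = RT/V_m = (8.314)(318.5)/0.424 = 6245.30 kPa
vdW: P = RT/(V_m − b) − a/V_m² = 2648.01/0.397600 − 25.0/0.179776 = 6659.98 − 139.062 = 6520.92 kPa
ΔP = 6520.92 − 6245.30 = 275.6 kPa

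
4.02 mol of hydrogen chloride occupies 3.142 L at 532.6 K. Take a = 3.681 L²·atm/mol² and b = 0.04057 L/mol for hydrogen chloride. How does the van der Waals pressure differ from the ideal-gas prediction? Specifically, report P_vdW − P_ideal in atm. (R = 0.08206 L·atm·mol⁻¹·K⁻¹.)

ΔP ≈ -2.964 atm

Ideal: P_ideal = nRT/V = (4.02)(0.08206)(532.6)/3.142 = 55.9181 atm
vdW: P = nRT/(V − nb) − a n²/V² = 175.695/2.97891 − 59.4864/9.87216 = 58.9796 − 6.02567 = 52.9539 atm
ΔP = 52.9539 − 55.9181 = -2.964 atm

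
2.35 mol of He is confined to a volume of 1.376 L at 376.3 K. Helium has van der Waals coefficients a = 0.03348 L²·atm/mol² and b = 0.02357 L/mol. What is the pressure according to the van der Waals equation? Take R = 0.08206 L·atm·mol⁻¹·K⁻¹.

P = nRT/(V − nb) − a n²/V²
nRT/(V − nb) = (2.35)(0.08206)(376.3)/(1.376 − 2.35×0.02357) = 72.566/1.3206 = 54.949 atm
a n²/V² = (0.03348)(2.35)²/(1.376)² = 0.097653 atm
P = 54.949 − 0.097653 = 54.85 atm

P ≈ 54.85 atm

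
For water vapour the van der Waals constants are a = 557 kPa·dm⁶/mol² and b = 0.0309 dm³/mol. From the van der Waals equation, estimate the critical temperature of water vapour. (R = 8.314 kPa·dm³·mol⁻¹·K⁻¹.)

T_c ≈ 642.4 K

For a van der Waals gas, T_c = 8a/(27Rb).
T_c = 8×557/(27×8.314×0.0309) = 4456.0/6.9364 = 642.4 K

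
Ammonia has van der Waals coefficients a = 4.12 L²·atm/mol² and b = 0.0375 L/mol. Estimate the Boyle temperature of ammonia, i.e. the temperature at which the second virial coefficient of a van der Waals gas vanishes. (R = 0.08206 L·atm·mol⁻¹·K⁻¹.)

T_B ≈ 1339 K

For a van der Waals gas the second virial coefficient B₂ = b − a/(RT) vanishes at T_B = a/(Rb).
T_B = 4.12/(0.08206×0.0375) = 4.12/0.0030773 = 1339 K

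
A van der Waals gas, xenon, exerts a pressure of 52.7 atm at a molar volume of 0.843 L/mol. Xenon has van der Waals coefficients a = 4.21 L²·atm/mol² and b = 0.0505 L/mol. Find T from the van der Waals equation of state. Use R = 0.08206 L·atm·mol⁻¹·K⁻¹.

T = (P + a/V_m²)(V_m − b)/R
P + a/V_m² = 52.7 + 4.21/(0.843)² = 58.624 atm
V_m − b = 0.843 − 0.0505 = 0.79250 L/mol
T = (58.624)(0.79250)/0.08206 = 566.2 K

T ≈ 566.2 K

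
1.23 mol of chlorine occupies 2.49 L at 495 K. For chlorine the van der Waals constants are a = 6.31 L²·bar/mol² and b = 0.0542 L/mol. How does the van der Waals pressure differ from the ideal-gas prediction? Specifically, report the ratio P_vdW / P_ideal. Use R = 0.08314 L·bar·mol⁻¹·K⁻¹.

P_vdW / P_ideal ≈ 0.9518

Ideal: P_ideal = nRT/V = (1.23)(0.08314)(495)/2.49 = 20.3292 bar
vdW: P = nRT/(V − nb) − a n²/V² = 50.6198/2.42333 − 9.54640/6.20010 = 20.8885 − 1.53972 = 19.3488 bar
Ratio = 19.3488/20.3292 = 0.9518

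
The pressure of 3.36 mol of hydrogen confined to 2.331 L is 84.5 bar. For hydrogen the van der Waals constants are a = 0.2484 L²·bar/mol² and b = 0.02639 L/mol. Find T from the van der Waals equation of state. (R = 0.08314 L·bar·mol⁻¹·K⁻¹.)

T ≈ 682.4 K

T = (P + a n²/V²)(V − nb)/(nR)
P + a n²/V² = 84.5 + (0.2484)(3.36)²/(2.331)² = 85.016 bar
V − nb = 2.331 − (3.36)(0.02639) = 2.2423 L
T = (85.016)(2.2423)/((3.36)(0.08314)) = 682.4 K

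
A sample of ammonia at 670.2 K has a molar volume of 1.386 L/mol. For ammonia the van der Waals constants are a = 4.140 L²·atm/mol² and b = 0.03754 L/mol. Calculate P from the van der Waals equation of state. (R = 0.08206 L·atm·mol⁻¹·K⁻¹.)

P = RT/(V_m − b) − a/V_m²
RT/(V_m − b) = (0.08206)(670.2)/(1.386 − 0.03754) = 54.997/1.3485 = 40.784 atm
a/V_m² = 4.140/(1.386)² = 2.1551 atm
P = 40.784 − 2.1551 = 38.63 atm

P ≈ 38.63 atm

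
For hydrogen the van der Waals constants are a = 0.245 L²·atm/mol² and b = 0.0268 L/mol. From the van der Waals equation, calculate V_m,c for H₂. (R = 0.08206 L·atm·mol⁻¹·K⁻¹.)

For a van der Waals gas, V_m,c = 3b.
V_m,c = 3×0.0268 = 0.08040 L/mol

V_m,c ≈ 0.08040 L/mol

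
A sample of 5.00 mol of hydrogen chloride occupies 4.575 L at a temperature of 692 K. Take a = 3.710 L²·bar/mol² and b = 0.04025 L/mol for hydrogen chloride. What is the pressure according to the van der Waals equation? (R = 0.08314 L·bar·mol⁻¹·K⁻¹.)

P = nRT/(V − nb) − a n²/V²
nRT/(V − nb) = (5.00)(0.08314)(692)/(4.575 − 5.00×0.04025) = 287.66/4.3738 = 65.769 bar
a n²/V² = (3.710)(5.00)²/(4.575)² = 4.4313 bar
P = 65.769 − 4.4313 = 61.34 bar

P ≈ 61.34 bar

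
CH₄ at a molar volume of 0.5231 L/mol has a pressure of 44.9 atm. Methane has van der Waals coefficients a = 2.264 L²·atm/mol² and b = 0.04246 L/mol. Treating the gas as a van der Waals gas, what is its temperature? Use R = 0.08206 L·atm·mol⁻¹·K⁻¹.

T ≈ 311.4 K

T = (P + a/V_m²)(V_m − b)/R
P + a/V_m² = 44.9 + 2.264/(0.5231)² = 53.174 atm
V_m − b = 0.5231 − 0.04246 = 0.48064 L/mol
T = (53.174)(0.48064)/0.08206 = 311.4 K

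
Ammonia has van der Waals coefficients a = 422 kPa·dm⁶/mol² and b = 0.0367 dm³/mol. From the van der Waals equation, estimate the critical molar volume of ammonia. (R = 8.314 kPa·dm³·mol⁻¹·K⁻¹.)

For a van der Waals gas, V_m,c = 3b.
V_m,c = 3×0.0367 = 0.1101 dm³/mol

V_m,c ≈ 0.1101 dm³/mol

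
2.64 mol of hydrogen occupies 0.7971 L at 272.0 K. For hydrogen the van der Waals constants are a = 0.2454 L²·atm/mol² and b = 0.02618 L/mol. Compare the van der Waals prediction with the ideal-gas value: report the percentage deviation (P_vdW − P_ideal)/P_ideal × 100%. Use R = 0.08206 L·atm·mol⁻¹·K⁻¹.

Ideal: P_ideal = nRT/V = (2.64)(0.08206)(272.0)/0.7971 = 73.9250 atm
vdW: P = nRT/(V − nb) − a n²/V² = 58.9256/0.727985 − 1.71034/0.635368 = 80.9434 − 2.69189 = 78.2515 atm
% deviation = (78.2515 − 73.9250)/73.9250 × 100% = 5.85%

5.85 %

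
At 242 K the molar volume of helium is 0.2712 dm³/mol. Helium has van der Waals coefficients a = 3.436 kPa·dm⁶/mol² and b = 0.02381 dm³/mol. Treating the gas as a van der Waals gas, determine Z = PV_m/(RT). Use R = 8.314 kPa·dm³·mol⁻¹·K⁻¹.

Z ≈ 1.090

P = RT/(V_m − b) − a/V_m² = (8.314)(242)/(0.2712 − 0.02381) − 3.436/(0.2712)²
  = 2012.0/0.24739 − 46.717 = 8132.9 − 46.717 = 8086.2 kPa
Z = PV_m/(RT) = (8086.2)(0.2712)/((8.314)(242)) = 2193.0/2012.0 = 1.090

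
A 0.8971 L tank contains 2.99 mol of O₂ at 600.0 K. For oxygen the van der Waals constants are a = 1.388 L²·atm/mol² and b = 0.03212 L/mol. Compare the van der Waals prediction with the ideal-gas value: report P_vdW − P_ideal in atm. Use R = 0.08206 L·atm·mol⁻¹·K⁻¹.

Ideal: P_ideal = nRT/V = (2.99)(0.08206)(600.0)/0.8971 = 164.102 atm
vdW: P = nRT/(V − nb) − a n²/V² = 147.216/0.801061 − 12.4089/0.804788 = 183.776 − 15.4188 = 168.357 atm
ΔP = 168.357 − 164.102 = 4.26 atm

ΔP ≈ 4.26 atm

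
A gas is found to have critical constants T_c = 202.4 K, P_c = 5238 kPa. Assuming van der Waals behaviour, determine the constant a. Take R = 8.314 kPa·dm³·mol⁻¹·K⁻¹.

From T_c = 8a/(27Rb) and P_c = a/(27b²): a = 27 R² T_c²/(64 P_c).
a = 27×(8.314)²×(202.4)²/(64×5238) = 76454811/335232 = 228.1 kPa·dm⁶/mol²

a ≈ 228.1 kPa·dm⁶/mol²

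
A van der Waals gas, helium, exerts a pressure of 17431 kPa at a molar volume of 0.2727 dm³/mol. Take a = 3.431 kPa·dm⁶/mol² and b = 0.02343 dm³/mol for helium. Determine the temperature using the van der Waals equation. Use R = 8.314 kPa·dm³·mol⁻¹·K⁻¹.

T = (P + a/V_m²)(V_m − b)/R
P + a/V_m² = 17431 + 3.431/(0.2727)² = 17477 kPa
V_m − b = 0.2727 − 0.02343 = 0.24927 dm³/mol
T = (17477)(0.24927)/8.314 = 524.0 K

T ≈ 524.0 K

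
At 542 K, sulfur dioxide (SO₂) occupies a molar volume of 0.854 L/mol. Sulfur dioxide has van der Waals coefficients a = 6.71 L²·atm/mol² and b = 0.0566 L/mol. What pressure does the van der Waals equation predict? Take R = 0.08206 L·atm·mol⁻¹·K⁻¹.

P = RT/(V_m − b) − a/V_m²
RT/(V_m − b) = (0.08206)(542)/(0.854 − 0.0566) = 44.477/0.79740 = 55.778 atm
a/V_m² = 6.71/(0.854)² = 9.2004 atm
P = 55.778 − 9.2004 = 46.58 atm

P ≈ 46.58 atm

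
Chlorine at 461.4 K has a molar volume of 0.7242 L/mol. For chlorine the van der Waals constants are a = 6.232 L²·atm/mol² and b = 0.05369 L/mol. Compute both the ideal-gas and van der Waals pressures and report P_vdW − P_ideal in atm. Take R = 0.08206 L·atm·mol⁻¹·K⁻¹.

ΔP ≈ -7.696 atm

Ideal: P_ideal = RT/V_m = (0.08206)(461.4)/0.7242 = 52.2818 atm
vdW: P = RT/(V_m − b) − a/V_m² = 37.8625/0.670510 − 6.232/0.524466 = 56.4682 − 11.8826 = 44.5856 atm
ΔP = 44.5856 − 52.2818 = -7.696 atm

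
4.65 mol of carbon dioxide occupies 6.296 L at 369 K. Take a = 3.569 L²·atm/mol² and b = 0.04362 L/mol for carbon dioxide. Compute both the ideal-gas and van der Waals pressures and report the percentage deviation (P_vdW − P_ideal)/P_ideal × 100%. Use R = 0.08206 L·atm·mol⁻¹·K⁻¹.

Ideal: P_ideal = nRT/V = (4.65)(0.08206)(369)/6.296 = 22.3638 atm
vdW: P = nRT/(V − nb) − a n²/V² = 140.803/6.09317 − 77.1707/39.6396 = 23.1083 − 1.94681 = 21.1615 atm
% deviation = (21.1615 − 22.3638)/22.3638 × 100% = -5.38%

-5.38 %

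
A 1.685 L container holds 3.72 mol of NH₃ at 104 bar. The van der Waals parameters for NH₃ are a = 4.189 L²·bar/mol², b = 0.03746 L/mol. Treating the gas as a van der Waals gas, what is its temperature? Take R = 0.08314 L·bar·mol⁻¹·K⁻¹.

T = (P + a n²/V²)(V − nb)/(nR)
P + a n²/V² = 104 + (4.189)(3.72)²/(1.685)² = 124.42 bar
V − nb = 1.685 − (3.72)(0.03746) = 1.5456 L
T = (124.42)(1.5456)/((3.72)(0.08314)) = 621.8 K

T ≈ 621.8 K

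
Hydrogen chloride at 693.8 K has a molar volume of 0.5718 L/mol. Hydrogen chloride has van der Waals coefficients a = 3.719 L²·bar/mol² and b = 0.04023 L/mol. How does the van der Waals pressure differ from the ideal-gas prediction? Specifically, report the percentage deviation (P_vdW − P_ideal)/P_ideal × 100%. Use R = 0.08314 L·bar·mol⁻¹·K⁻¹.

-3.71 %

Ideal: P_ideal = RT/V_m = (0.08314)(693.8)/0.5718 = 100.879 bar
vdW: P = RT/(V_m − b) − a/V_m² = 57.6825/0.531570 − 3.719/0.326955 = 108.513 − 11.3747 = 97.138 bar
% deviation = (97.138 − 100.879)/100.879 × 100% = -3.71%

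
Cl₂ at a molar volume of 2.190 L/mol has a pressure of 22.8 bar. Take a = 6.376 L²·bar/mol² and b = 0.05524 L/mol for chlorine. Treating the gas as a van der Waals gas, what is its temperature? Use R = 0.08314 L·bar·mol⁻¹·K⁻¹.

T = (P + a/V_m²)(V_m − b)/R
P + a/V_m² = 22.8 + 6.376/(2.190)² = 24.129 bar
V_m − b = 2.190 − 0.05524 = 2.1348 L/mol
T = (24.129)(2.1348)/0.08314 = 619.6 K

T ≈ 619.6 K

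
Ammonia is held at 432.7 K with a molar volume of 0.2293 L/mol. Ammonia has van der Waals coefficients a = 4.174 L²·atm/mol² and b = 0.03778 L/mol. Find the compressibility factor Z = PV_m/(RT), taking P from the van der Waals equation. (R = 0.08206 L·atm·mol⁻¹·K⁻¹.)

Z ≈ 0.6846

P = RT/(V_m − b) − a/V_m² = (0.08206)(432.7)/(0.2293 − 0.03778) − 4.174/(0.2293)²
  = 35.507/0.19152 − 79.386 = 185.40 − 79.386 = 106.01 atm
Z = PV_m/(RT) = (106.01)(0.2293)/((0.08206)(432.7)) = 24.308/35.507 = 0.6846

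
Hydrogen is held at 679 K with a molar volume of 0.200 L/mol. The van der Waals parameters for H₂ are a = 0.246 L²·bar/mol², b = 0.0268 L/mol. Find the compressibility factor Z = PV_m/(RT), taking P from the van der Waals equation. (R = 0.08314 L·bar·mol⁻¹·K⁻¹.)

P = RT/(V_m − b) − a/V_m² = (0.08314)(679)/(0.200 − 0.0268) − 0.246/(0.200)²
  = 56.452/0.17320 − 6.1500 = 325.94 − 6.1500 = 319.79 bar
Z = PV_m/(RT) = (319.79)(0.200)/((0.08314)(679)) = 63.958/56.452 = 1.133

Z ≈ 1.133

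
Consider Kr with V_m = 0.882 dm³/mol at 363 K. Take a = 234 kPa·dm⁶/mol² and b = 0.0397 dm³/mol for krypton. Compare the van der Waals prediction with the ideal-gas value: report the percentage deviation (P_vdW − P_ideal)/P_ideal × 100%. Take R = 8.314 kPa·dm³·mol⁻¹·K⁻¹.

-4.08 %

Ideal: P_ideal = RT/V_m = (8.314)(363)/0.882 = 3421.75 kPa
vdW: P = RT/(V_m − b) − a/V_m² = 3017.98/0.842300 − 234/0.777924 = 3583.02 − 300.801 = 3282.22 kPa
% deviation = (3282.22 − 3421.75)/3421.75 × 100% = -4.08%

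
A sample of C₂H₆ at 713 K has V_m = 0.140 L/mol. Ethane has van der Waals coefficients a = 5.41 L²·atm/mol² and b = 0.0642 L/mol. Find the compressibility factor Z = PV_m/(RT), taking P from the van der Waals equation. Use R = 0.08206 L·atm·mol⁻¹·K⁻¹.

P = RT/(V_m − b) − a/V_m² = (0.08206)(713)/(0.140 − 0.0642) − 5.41/(0.140)²
  = 58.509/0.075800 − 276.02 = 771.89 − 276.02 = 495.87 atm
Z = PV_m/(RT) = (495.87)(0.140)/((0.08206)(713)) = 69.422/58.509 = 1.187

Z ≈ 1.187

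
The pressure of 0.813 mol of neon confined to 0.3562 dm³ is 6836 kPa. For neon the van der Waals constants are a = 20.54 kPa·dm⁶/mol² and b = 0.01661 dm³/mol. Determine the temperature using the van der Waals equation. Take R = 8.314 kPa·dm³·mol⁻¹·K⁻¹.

T = (P + a n²/V²)(V − nb)/(nR)
P + a n²/V² = 6836 + (20.54)(0.813)²/(0.3562)² = 6943.0 kPa
V − nb = 0.3562 − (0.813)(0.01661) = 0.34270 dm³
T = (6943.0)(0.34270)/((0.813)(8.314)) = 352.0 K

T ≈ 352.0 K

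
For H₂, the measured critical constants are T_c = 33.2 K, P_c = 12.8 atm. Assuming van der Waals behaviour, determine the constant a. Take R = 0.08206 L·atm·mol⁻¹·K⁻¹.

From T_c = 8a/(27Rb) and P_c = a/(27b²): a = 27 R² T_c²/(64 P_c).
a = 27×(0.08206)²×(33.2)²/(64×12.8) = 200.40/819.20 = 0.2446 L²·atm/mol²

a ≈ 0.2446 L²·atm/mol²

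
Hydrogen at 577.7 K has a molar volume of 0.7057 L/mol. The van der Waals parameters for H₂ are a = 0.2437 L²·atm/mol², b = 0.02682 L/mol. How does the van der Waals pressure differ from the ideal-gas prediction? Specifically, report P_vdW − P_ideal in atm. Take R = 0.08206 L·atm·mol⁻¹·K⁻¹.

Ideal: P_ideal = RT/V_m = (0.08206)(577.7)/0.7057 = 67.1759 atm
vdW: P = RT/(V_m − b) − a/V_m² = 47.4061/0.678880 − 0.2437/0.498012 = 69.8299 − 0.489346 = 69.3406 atm
ΔP = 69.3406 − 67.1759 = 2.165 atm

ΔP ≈ 2.165 atm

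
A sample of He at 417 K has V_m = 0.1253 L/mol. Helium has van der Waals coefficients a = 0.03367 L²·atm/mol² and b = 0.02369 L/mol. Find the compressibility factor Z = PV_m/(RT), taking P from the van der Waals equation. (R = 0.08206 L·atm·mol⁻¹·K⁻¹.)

P = RT/(V_m − b) − a/V_m² = (0.08206)(417)/(0.1253 − 0.02369) − 0.03367/(0.1253)²
  = 34.219/0.10161 − 2.1446 = 336.77 − 2.1446 = 334.63 atm
Z = PV_m/(RT) = (334.63)(0.1253)/((0.08206)(417)) = 41.929/34.219 = 1.225

Z ≈ 1.225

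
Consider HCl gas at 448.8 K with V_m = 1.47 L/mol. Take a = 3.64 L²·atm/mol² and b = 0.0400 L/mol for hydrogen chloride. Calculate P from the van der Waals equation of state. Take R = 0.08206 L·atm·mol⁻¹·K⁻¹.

P = RT/(V_m − b) − a/V_m²
RT/(V_m − b) = (0.08206)(448.8)/(1.47 − 0.0400) = 36.829/1.4300 = 25.755 atm
a/V_m² = 3.64/(1.47)² = 1.6845 atm
P = 25.755 − 1.6845 = 24.07 atm

P ≈ 24.07 atm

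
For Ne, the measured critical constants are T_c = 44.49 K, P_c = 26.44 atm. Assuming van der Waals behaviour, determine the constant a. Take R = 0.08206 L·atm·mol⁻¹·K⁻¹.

a ≈ 0.2127 L²·atm/mol²

From T_c = 8a/(27Rb) and P_c = a/(27b²): a = 27 R² T_c²/(64 P_c).
a = 27×(0.08206)²×(44.49)²/(64×26.44) = 359.87/1692.2 = 0.2127 L²·atm/mol²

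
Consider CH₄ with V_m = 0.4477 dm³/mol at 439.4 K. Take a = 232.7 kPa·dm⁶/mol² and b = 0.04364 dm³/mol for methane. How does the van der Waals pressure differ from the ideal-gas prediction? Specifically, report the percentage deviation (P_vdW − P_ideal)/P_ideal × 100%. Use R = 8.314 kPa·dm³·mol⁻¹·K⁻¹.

Ideal: P_ideal = RT/V_m = (8.314)(439.4)/0.4477 = 8159.87 kPa
vdW: P = RT/(V_m − b) − a/V_m² = 3653.17/0.404060 − 232.7/0.200435 = 9041.16 − 1160.97 = 7880.19 kPa
% deviation = (7880.19 − 8159.87)/8159.87 × 100% = -3.43%

-3.43 %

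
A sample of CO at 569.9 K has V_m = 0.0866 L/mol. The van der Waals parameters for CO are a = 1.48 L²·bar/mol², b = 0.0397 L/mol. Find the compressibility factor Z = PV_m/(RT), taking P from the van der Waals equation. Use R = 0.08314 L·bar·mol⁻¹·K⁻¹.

P = RT/(V_m − b) − a/V_m² = (0.08314)(569.9)/(0.0866 − 0.0397) − 1.48/(0.0866)²
  = 47.381/0.046900 − 197.34 = 1010.3 − 197.34 = 813.0 bar
Z = PV_m/(RT) = (813.0)(0.0866)/((0.08314)(569.9)) = 70.406/47.381 = 1.486

Z ≈ 1.486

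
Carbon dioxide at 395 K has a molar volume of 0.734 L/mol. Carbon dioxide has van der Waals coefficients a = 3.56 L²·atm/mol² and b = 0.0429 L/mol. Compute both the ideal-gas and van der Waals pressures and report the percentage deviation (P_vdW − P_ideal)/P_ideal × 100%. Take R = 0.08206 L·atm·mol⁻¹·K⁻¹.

Ideal: P_ideal = RT/V_m = (0.08206)(395)/0.734 = 44.1604 atm
vdW: P = RT/(V_m − b) − a/V_m² = 32.4137/0.691100 − 3.56/0.538756 = 46.9016 − 6.60782 = 40.2938 atm
% deviation = (40.2938 − 44.1604)/44.1604 × 100% = -8.76%

-8.76 %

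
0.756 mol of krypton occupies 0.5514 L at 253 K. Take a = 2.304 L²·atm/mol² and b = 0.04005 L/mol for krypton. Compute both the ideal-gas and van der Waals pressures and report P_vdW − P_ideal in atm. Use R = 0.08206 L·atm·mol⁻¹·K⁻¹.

Ideal: P_ideal = nRT/V = (0.756)(0.08206)(253)/0.5514 = 28.4647 atm
vdW: P = nRT/(V − nb) − a n²/V² = 15.6955/0.521122 − 1.31682/0.304042 = 30.1187 − 4.33105 = 25.7877 atm
ΔP = 25.7877 − 28.4647 = -2.677 atm

ΔP ≈ -2.677 atm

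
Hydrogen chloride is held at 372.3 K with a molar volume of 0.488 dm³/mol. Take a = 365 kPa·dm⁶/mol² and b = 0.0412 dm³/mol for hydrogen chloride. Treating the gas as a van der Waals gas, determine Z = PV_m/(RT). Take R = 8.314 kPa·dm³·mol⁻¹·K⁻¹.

Z ≈ 0.8506

P = RT/(V_m − b) − a/V_m² = (8.314)(372.3)/(0.488 − 0.0412) − 365/(0.488)²
  = 3095.3/0.44680 − 1532.7 = 6927.7 − 1532.7 = 5395.0 kPa
Z = PV_m/(RT) = (5395.0)(0.488)/((8.314)(372.3)) = 2632.8/3095.3 = 0.8506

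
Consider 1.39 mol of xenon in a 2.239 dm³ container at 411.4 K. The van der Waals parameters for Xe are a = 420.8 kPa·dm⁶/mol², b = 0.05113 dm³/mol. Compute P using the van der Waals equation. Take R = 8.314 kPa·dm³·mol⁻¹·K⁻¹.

P = nRT/(V − nb) − a n²/V²
nRT/(V − nb) = (1.39)(8.314)(411.4)/(2.239 − 1.39×0.05113) = 4754.3/2.1679 = 2193.0 kPa
a n²/V² = (420.8)(1.39)²/(2.239)² = 162.18 kPa
P = 2193.0 − 162.18 = 2031 kPa

P ≈ 2031 kPa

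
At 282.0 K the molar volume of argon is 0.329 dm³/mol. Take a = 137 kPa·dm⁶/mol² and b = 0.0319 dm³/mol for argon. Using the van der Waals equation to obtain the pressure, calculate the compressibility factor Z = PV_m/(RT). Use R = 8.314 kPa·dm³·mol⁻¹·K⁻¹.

Z ≈ 0.9298

P = RT/(V_m − b) − a/V_m² = (8.314)(282.0)/(0.329 − 0.0319) − 137/(0.329)²
  = 2344.5/0.29710 − 1265.7 = 7891.3 − 1265.7 = 6625.6 kPa
Z = PV_m/(RT) = (6625.6)(0.329)/((8.314)(282.0)) = 2179.8/2344.5 = 0.9298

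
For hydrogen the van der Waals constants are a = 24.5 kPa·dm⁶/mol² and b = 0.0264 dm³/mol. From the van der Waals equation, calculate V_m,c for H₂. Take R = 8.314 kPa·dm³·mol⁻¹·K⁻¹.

V_m,c ≈ 0.07920 dm³/mol

For a van der Waals gas, V_m,c = 3b.
V_m,c = 3×0.0264 = 0.07920 dm³/mol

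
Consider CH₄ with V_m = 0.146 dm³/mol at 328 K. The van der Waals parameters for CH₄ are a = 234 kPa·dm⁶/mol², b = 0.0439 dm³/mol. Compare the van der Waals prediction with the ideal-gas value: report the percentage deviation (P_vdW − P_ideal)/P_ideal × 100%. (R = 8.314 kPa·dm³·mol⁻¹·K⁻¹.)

-15.78 %

Ideal: P_ideal = RT/V_m = (8.314)(328)/0.146 = 18678.0 kPa
vdW: P = RT/(V_m − b) − a/V_m² = 2726.99/0.102100 − 234/0.0213160 = 26709.0 − 10977.7 = 15731.3 kPa
% deviation = (15731.3 − 18678.0)/18678.0 × 100% = -15.78%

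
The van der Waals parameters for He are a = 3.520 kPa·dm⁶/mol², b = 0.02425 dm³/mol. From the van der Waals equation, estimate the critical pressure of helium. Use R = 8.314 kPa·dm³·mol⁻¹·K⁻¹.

P_c ≈ 221.7 kPa

For a van der Waals gas, P_c = a/(27b²).
P_c = 3.520/(27×(0.02425)²) = 3.520/0.015878 = 221.7 kPa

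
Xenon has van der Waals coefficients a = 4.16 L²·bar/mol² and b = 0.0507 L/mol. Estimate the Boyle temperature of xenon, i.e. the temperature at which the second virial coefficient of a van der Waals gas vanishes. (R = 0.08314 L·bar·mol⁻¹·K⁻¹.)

T_B ≈ 986.9 K

For a van der Waals gas the second virial coefficient B₂ = b − a/(RT) vanishes at T_B = a/(Rb).
T_B = 4.16/(0.08314×0.0507) = 4.16/0.0042152 = 986.9 K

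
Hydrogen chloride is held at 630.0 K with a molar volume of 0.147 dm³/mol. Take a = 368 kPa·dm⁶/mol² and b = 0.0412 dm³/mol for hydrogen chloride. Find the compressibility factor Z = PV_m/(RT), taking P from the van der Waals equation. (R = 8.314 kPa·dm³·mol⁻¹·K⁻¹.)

P = RT/(V_m − b) − a/V_m² = (8.314)(630.0)/(0.147 − 0.0412) − 368/(0.147)²
  = 5237.8/0.10580 − 17030 = 49507 − 17030 = 32477 kPa
Z = PV_m/(RT) = (32477)(0.147)/((8.314)(630.0)) = 4774.1/5237.8 = 0.9115

Z ≈ 0.9115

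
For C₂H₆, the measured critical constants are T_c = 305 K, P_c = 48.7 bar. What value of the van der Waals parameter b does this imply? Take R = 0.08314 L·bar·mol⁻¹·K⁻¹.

b ≈ 0.06509 L/mol

From T_c = 8a/(27Rb) and P_c = a/(27b²): b = R T_c/(8 P_c).
b = (0.08314)(305)/(8×48.7) = 25.358/389.60 = 0.06509 L/mol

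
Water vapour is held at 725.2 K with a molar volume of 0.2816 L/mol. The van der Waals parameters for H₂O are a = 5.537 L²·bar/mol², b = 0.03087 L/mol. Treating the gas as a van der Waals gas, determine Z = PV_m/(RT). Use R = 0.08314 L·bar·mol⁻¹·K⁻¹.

Z ≈ 0.7970

P = RT/(V_m − b) − a/V_m² = (0.08314)(725.2)/(0.2816 − 0.03087) − 5.537/(0.2816)²
  = 60.293/0.25073 − 69.825 = 240.47 − 69.825 = 170.65 bar
Z = PV_m/(RT) = (170.65)(0.2816)/((0.08314)(725.2)) = 48.055/60.293 = 0.7970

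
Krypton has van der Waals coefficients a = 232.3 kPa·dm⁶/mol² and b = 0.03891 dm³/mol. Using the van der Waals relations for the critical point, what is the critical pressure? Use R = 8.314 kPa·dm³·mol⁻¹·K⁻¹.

P_c ≈ 5683 kPa

For a van der Waals gas, P_c = a/(27b²).
P_c = 232.3/(27×(0.03891)²) = 232.3/0.040878 = 5683 kPa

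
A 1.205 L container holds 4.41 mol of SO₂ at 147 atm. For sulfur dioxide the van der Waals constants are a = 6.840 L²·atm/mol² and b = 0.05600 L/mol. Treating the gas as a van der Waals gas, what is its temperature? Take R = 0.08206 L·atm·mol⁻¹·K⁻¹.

T ≈ 631.7 K

T = (P + a n²/V²)(V − nb)/(nR)
P + a n²/V² = 147 + (6.840)(4.41)²/(1.205)² = 238.61 atm
V − nb = 1.205 − (4.41)(0.05600) = 0.95804 L
T = (238.61)(0.95804)/((4.41)(0.08206)) = 631.7 K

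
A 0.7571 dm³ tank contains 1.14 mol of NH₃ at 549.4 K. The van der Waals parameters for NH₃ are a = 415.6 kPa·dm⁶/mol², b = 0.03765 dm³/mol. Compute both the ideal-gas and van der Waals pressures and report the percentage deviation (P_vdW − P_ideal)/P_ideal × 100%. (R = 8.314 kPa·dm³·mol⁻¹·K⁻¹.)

Ideal: P_ideal = nRT/V = (1.14)(8.314)(549.4)/0.7571 = 6877.81 kPa
vdW: P = nRT/(V − nb) − a n²/V² = 5207.19/0.714179 − 540.114/0.573200 = 7291.16 − 942.278 = 6348.88 kPa
% deviation = (6348.88 − 6877.81)/6877.81 × 100% = -7.69%

-7.69 %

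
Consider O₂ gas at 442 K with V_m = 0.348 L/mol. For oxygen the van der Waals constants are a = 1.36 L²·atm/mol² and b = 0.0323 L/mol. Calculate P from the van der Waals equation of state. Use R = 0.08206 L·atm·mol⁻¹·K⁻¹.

P = RT/(V_m − b) − a/V_m²
RT/(V_m − b) = (0.08206)(442)/(0.348 − 0.0323) = 36.271/0.31570 = 114.89 atm
a/V_m² = 1.36/(0.348)² = 11.230 atm
P = 114.89 − 11.230 = 103.7 atm

P ≈ 103.7 atm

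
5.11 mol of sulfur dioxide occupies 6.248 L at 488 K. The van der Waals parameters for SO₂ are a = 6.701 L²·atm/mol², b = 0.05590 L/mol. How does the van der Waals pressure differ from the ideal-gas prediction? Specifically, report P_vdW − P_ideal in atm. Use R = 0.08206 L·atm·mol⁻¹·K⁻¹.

Ideal: P_ideal = nRT/V = (5.11)(0.08206)(488)/6.248 = 32.7515 atm
vdW: P = nRT/(V − nb) − a n²/V² = 204.631/5.96235 − 174.977/39.0375 = 34.3205 − 4.48228 = 29.8382 atm
ΔP = 29.8382 − 32.7515 = -2.913 atm

ΔP ≈ -2.913 atm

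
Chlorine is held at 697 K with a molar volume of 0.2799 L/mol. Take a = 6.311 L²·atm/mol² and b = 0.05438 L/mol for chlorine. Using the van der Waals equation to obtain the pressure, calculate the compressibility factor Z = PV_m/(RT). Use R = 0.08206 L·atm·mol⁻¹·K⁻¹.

Z ≈ 0.8469

P = RT/(V_m − b) − a/V_m² = (0.08206)(697)/(0.2799 − 0.05438) − 6.311/(0.2799)²
  = 57.196/0.22552 − 80.555 = 253.62 − 80.555 = 173.07 atm
Z = PV_m/(RT) = (173.07)(0.2799)/((0.08206)(697)) = 48.442/57.196 = 0.8469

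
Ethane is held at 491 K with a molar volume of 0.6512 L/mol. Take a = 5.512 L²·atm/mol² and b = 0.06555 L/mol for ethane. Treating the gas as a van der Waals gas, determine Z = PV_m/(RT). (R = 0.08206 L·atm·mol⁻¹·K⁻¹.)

Z ≈ 0.9018

P = RT/(V_m − b) − a/V_m² = (0.08206)(491)/(0.6512 − 0.06555) − 5.512/(0.6512)²
  = 40.291/0.58565 − 12.998 = 68.797 − 12.998 = 55.799 atm
Z = PV_m/(RT) = (55.799)(0.6512)/((0.08206)(491)) = 36.336/40.291 = 0.9018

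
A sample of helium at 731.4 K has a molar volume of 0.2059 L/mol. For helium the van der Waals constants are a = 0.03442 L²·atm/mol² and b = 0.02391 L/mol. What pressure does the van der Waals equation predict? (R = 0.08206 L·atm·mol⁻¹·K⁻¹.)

P = RT/(V_m − b) − a/V_m²
RT/(V_m − b) = (0.08206)(731.4)/(0.2059 − 0.02391) = 60.019/0.18199 = 329.79 atm
a/V_m² = 0.03442/(0.2059)² = 0.81189 atm
P = 329.79 − 0.81189 = 329.0 atm

P ≈ 329.0 atm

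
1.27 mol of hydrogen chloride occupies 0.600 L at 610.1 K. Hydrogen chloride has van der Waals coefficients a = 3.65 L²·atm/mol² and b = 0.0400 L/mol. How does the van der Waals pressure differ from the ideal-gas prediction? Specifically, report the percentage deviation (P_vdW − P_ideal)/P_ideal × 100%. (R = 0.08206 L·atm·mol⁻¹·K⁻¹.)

-6.18 %

Ideal: P_ideal = nRT/V = (1.27)(0.08206)(610.1)/0.600 = 105.971 atm
vdW: P = nRT/(V − nb) − a n²/V² = 63.5823/0.549200 − 5.88709/0.360000 = 115.773 − 16.3530 = 99.420 atm
% deviation = (99.420 − 105.971)/105.971 × 100% = -6.18%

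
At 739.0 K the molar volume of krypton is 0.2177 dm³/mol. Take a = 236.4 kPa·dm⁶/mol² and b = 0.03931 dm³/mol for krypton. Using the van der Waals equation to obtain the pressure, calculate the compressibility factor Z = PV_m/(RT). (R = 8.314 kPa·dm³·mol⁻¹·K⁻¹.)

P = RT/(V_m − b) − a/V_m² = (8.314)(739.0)/(0.2177 − 0.03931) − 236.4/(0.2177)²
  = 6144.0/0.17839 − 4988.0 = 34441 − 4988.0 = 29453 kPa
Z = PV_m/(RT) = (29453)(0.2177)/((8.314)(739.0)) = 6411.9/6144.0 = 1.044

Z ≈ 1.044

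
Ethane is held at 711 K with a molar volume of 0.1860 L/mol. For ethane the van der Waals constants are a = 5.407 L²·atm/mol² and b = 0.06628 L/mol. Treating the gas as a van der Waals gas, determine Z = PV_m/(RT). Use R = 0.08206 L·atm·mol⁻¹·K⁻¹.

P = RT/(V_m − b) − a/V_m² = (0.08206)(711)/(0.1860 − 0.06628) − 5.407/(0.1860)²
  = 58.345/0.11972 − 156.29 = 487.35 − 156.29 = 331.06 atm
Z = PV_m/(RT) = (331.06)(0.1860)/((0.08206)(711)) = 61.577/58.345 = 1.055

Z ≈ 1.055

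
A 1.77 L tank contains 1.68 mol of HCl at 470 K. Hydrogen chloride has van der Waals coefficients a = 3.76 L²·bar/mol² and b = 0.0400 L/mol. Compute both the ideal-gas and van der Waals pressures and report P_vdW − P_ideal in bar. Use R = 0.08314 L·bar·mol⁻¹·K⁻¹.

ΔP ≈ -1.924 bar

Ideal: P_ideal = nRT/V = (1.68)(0.08314)(470)/1.77 = 37.0889 bar
vdW: P = nRT/(V − nb) − a n²/V² = 65.6473/1.70280 − 10.6122/3.13290 = 38.5526 − 3.38734 = 35.1653 bar
ΔP = 35.1653 − 37.0889 = -1.924 bar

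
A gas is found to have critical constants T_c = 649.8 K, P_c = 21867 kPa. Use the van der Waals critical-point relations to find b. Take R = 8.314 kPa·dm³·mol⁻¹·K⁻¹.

From T_c = 8a/(27Rb) and P_c = a/(27b²): b = R T_c/(8 P_c).
b = (8.314)(649.8)/(8×21867) = 5402.4/174936 = 0.03088 dm³/mol

b ≈ 0.03088 dm³/mol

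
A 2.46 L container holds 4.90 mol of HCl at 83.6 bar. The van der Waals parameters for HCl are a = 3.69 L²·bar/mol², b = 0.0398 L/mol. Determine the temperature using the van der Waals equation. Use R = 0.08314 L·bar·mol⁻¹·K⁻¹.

T ≈ 546.2 K

T = (P + a n²/V²)(V − nb)/(nR)
P + a n²/V² = 83.6 + (3.69)(4.90)²/(2.46)² = 98.240 bar
V − nb = 2.46 − (4.90)(0.0398) = 2.2650 L
T = (98.240)(2.2650)/((4.90)(0.08314)) = 546.2 K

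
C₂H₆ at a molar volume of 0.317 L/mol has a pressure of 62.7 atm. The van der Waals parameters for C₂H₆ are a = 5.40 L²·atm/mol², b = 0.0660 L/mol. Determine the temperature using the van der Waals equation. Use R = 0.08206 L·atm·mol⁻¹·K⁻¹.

T ≈ 356.2 K

T = (P + a/V_m²)(V_m − b)/R
P + a/V_m² = 62.7 + 5.40/(0.317)² = 116.44 atm
V_m − b = 0.317 − 0.0660 = 0.25100 L/mol
T = (116.44)(0.25100)/0.08206 = 356.2 K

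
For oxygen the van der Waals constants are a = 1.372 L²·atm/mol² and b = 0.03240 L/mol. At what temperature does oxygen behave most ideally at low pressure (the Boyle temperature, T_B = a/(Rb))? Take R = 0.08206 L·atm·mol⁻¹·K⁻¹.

For a van der Waals gas the second virial coefficient B₂ = b − a/(RT) vanishes at T_B = a/(Rb).
T_B = 1.372/(0.08206×0.03240) = 1.372/0.0026587 = 516.0 K

T_B ≈ 516.0 K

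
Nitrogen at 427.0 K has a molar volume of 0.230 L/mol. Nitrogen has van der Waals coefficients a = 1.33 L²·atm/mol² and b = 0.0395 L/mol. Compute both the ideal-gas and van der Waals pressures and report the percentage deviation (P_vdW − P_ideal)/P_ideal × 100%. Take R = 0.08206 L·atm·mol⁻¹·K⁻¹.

4.23 %

Ideal: P_ideal = RT/V_m = (0.08206)(427.0)/0.230 = 152.346 atm
vdW: P = RT/(V_m − b) − a/V_m² = 35.0396/0.190500 − 1.33/0.0529000 = 183.935 − 25.1418 = 158.793 atm
% deviation = (158.793 − 152.346)/152.346 × 100% = 4.23%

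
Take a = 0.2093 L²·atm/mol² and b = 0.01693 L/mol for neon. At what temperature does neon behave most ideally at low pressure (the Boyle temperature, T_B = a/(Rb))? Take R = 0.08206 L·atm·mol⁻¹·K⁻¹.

T_B ≈ 150.7 K

For a van der Waals gas the second virial coefficient B₂ = b − a/(RT) vanishes at T_B = a/(Rb).
T_B = 0.2093/(0.08206×0.01693) = 0.2093/0.0013893 = 150.7 K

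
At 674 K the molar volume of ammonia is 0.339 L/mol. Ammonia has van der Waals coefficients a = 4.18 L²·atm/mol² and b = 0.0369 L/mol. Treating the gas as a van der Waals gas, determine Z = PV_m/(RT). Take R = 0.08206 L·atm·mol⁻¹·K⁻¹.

Z ≈ 0.8992

P = RT/(V_m − b) − a/V_m² = (0.08206)(674)/(0.339 − 0.0369) − 4.18/(0.339)²
  = 55.308/0.30210 − 36.373 = 183.08 − 36.373 = 146.71 atm
Z = PV_m/(RT) = (146.71)(0.339)/((0.08206)(674)) = 49.735/55.308 = 0.8992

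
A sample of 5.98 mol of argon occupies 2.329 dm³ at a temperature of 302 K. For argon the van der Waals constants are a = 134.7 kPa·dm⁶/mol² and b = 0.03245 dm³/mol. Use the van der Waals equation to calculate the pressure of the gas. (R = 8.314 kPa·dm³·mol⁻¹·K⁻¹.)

P ≈ 6145 kPa

P = nRT/(V − nb) − a n²/V²
nRT/(V − nb) = (5.98)(8.314)(302)/(2.329 − 5.98×0.03245) = 15015/2.1349 = 7033.1 kPa
a n²/V² = (134.7)(5.98)²/(2.329)² = 888.04 kPa
P = 7033.1 − 888.04 = 6145 kPa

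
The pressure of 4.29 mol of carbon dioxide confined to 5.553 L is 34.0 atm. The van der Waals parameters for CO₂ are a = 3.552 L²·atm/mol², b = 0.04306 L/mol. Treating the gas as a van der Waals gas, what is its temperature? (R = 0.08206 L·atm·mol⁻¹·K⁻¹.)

T ≈ 550.8 K

T = (P + a n²/V²)(V − nb)/(nR)
P + a n²/V² = 34.0 + (3.552)(4.29)²/(5.553)² = 36.120 atm
V − nb = 5.553 − (4.29)(0.04306) = 5.3683 L
T = (36.120)(5.3683)/((4.29)(0.08206)) = 550.8 K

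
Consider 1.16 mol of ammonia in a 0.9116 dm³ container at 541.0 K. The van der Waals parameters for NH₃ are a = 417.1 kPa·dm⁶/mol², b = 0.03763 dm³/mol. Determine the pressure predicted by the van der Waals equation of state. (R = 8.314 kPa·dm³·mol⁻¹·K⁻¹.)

P ≈ 5336 kPa

P = nRT/(V − nb) − a n²/V²
nRT/(V − nb) = (1.16)(8.314)(541.0)/(0.9116 − 1.16×0.03763) = 5217.5/0.86795 = 6011.3 kPa
a n²/V² = (417.1)(1.16)²/(0.9116)² = 675.38 kPa
P = 6011.3 − 675.38 = 5336 kPa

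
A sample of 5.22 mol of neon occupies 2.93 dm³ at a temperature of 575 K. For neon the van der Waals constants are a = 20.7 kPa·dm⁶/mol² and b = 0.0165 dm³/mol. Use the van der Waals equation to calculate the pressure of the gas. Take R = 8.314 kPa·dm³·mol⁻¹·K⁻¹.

P ≈ 8709 kPa

P = nRT/(V − nb) − a n²/V²
nRT/(V − nb) = (5.22)(8.314)(575)/(2.93 − 5.22×0.0165) = 24954/2.8439 = 8774.6 kPa
a n²/V² = (20.7)(5.22)²/(2.93)² = 65.702 kPa
P = 8774.6 − 65.702 = 8709 kPa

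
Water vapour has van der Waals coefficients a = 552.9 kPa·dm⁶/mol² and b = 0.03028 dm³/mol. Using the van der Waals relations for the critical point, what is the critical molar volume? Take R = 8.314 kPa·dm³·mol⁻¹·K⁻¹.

For a van der Waals gas, V_m,c = 3b.
V_m,c = 3×0.03028 = 0.09084 dm³/mol

V_m,c ≈ 0.09084 dm³/mol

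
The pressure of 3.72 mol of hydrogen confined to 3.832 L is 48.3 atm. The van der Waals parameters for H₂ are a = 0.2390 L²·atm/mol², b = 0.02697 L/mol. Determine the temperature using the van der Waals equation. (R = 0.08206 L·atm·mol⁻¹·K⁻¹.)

T = (P + a n²/V²)(V − nb)/(nR)
P + a n²/V² = 48.3 + (0.2390)(3.72)²/(3.832)² = 48.525 atm
V − nb = 3.832 − (3.72)(0.02697) = 3.7317 L
T = (48.525)(3.7317)/((3.72)(0.08206)) = 593.2 K

T ≈ 593.2 K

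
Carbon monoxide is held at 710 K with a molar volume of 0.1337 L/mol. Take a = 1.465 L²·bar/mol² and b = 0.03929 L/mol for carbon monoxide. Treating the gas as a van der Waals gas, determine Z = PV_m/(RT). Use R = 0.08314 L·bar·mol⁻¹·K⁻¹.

P = RT/(V_m − b) − a/V_m² = (0.08314)(710)/(0.1337 − 0.03929) − 1.465/(0.1337)²
  = 59.029/0.094410 − 81.955 = 625.24 − 81.955 = 543.29 bar
Z = PV_m/(RT) = (543.29)(0.1337)/((0.08314)(710)) = 72.638/59.029 = 1.231

Z ≈ 1.231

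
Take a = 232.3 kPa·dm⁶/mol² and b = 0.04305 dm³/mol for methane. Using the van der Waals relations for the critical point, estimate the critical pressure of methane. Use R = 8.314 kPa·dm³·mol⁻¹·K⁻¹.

For a van der Waals gas, P_c = a/(27b²).
P_c = 232.3/(27×(0.04305)²) = 232.3/0.050039 = 4642 kPa

P_c ≈ 4642 kPa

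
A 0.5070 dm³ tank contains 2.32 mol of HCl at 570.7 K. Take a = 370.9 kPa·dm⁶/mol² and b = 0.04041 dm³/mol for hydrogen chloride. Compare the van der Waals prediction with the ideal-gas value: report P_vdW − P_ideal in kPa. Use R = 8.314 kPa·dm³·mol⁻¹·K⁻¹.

Ideal: P_ideal = nRT/V = (2.32)(8.314)(570.7)/0.5070 = 21711.9 kPa
vdW: P = nRT/(V − nb) − a n²/V² = 11007.9/0.413249 − 1996.33/0.257049 = 26637.5 − 7766.34 = 18871.2 kPa
ΔP = 18871.2 − 21711.9 = -2841 kPa

ΔP ≈ -2841 kPa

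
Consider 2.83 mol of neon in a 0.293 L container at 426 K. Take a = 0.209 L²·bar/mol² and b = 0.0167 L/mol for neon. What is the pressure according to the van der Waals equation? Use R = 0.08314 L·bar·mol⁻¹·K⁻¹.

P ≈ 388.4 bar

P = nRT/(V − nb) − a n²/V²
nRT/(V − nb) = (2.83)(0.08314)(426)/(0.293 − 2.83×0.0167) = 100.23/0.24574 = 407.87 bar
a n²/V² = (0.209)(2.83)²/(0.293)² = 19.498 bar
P = 407.87 − 19.498 = 388.4 bar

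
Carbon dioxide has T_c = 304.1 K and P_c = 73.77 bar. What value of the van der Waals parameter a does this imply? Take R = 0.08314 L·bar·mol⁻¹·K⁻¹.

From T_c = 8a/(27Rb) and P_c = a/(27b²): a = 27 R² T_c²/(64 P_c).
a = 27×(0.08314)²×(304.1)²/(64×73.77) = 17259/4721.3 = 3.656 L²·bar/mol²

a ≈ 3.656 L²·bar/mol²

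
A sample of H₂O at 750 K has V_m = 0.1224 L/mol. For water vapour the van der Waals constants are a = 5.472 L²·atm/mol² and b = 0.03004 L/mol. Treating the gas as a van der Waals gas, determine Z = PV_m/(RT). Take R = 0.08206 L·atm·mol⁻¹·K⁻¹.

P = RT/(V_m − b) − a/V_m² = (0.08206)(750)/(0.1224 − 0.03004) − 5.472/(0.1224)²
  = 61.545/0.092360 − 365.24 = 666.36 − 365.24 = 301.12 atm
Z = PV_m/(RT) = (301.12)(0.1224)/((0.08206)(750)) = 36.857/61.545 = 0.5989

Z ≈ 0.5989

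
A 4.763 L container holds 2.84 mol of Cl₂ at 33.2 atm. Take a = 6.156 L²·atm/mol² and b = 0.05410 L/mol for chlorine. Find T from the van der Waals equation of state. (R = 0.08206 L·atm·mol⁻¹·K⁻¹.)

T = (P + a n²/V²)(V − nb)/(nR)
P + a n²/V² = 33.2 + (6.156)(2.84)²/(4.763)² = 35.389 atm
V − nb = 4.763 − (2.84)(0.05410) = 4.6094 L
T = (35.389)(4.6094)/((2.84)(0.08206)) = 699.9 K

T ≈ 699.9 K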